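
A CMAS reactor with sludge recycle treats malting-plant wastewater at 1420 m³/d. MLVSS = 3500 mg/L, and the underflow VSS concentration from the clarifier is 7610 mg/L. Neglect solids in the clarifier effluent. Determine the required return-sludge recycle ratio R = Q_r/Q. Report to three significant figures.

R ≈ 0.852

Solids balance on the clarifier gives (1+R)X = R·X_r, so R = X/(X_r − X) = 3500 / (7610 − 3500) = 0.8516.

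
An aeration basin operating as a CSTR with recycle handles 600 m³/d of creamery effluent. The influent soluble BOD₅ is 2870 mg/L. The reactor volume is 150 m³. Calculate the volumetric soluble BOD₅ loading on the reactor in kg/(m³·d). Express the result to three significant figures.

Volumetric loading L_v = Q·S₀ / V = 600 × 2870 g/m³ / 150.0 m³ = 11480 g/(m³·d) = 11.48 kg soluble BOD₅/(m³·d).

L_v ≈ 11.5 kg soluble BOD₅/(m³·d)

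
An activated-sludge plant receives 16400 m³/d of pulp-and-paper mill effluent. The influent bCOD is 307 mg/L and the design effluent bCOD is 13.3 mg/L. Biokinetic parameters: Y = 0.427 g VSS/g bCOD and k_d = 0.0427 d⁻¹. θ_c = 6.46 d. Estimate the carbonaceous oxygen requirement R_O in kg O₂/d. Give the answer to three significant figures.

Y_obs = Y / (1 + k_d θ_c) = 0.427 / (1 + 0.0427 × 6.46) = 0.427 / 1.276 = 0.3347.
Substrate removed = Q·(S₀ − S) = 16400 m³/d × (307 − 13.3) g/m³ = 4.82×10^6 g/d = 4817 kg/d.
P_X = Y_obs·Q·(S₀ − S) = 0.3347 × 4817 = 1612 kg VSS/d.
R_O = Q·ΔS − 1.42 P_X = 4817 − 2289 = 2528 kg O₂/d.

R_O ≈ 2530 kg O₂/d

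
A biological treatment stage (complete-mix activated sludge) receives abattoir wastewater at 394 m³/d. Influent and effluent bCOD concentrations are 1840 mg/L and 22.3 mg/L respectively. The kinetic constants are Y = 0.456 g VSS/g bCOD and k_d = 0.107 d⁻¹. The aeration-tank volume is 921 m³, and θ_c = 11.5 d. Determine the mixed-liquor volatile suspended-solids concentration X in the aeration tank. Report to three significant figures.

Solving the biomass balance for X: X = Y Q (S₀−S) θ_c / [V (1+k_d θ_c)] = 0.456 × 394 × (1840 − 22.3) × 11.5 / [921 × (1 + 0.107 × 11.5)] = 1828 mg/L.

X ≈ 1830 mg/L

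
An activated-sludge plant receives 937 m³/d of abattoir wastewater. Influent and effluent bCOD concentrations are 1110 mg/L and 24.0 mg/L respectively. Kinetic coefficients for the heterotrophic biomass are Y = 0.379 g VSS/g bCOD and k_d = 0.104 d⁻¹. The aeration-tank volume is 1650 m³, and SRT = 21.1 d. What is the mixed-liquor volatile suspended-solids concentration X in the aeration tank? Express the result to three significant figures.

X = Y·Q·ΔS·θ_c / [V·(1 + k_d θ_c)] = 0.379 × 937 × (1110 − 24.0) × 21.1 / [1650 × (1 + 0.104 × 21.1)] = 1544 mg/L.

X ≈ 1540 mg/L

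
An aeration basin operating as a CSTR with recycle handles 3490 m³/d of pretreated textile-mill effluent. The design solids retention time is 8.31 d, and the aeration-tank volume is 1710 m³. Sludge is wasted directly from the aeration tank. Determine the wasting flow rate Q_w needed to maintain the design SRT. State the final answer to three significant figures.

For wasting at MLVSS concentration, Q_w = V/θ_c = 1710/8.31 = 205.8 m³/d.

Q_w ≈ 206 m³/d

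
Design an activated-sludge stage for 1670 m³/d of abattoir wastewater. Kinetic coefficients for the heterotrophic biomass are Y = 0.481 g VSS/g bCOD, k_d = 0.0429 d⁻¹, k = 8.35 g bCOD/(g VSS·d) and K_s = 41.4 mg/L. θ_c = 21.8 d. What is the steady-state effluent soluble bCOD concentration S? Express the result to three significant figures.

For a completely mixed reactor with recycle the Lawrence–McCarty relation gives S = K_s·(1 + k_d·θ_c) / [θ_c·(Y·k − k_d) − 1] = 41.4 × (1 + 0.0429 × 21.8) / [21.8 × (0.481 × 8.35 − 0.0429) − 1] = 80.12 / 85.62 = 0.9357 mg/L.

S ≈ 0.936 mg/L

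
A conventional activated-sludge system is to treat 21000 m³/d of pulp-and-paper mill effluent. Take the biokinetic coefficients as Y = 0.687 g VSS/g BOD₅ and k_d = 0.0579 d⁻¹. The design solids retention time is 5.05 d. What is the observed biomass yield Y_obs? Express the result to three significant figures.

Y_obs = Y / (1 + k_d θ_c) = 0.687 / (1 + 0.0579 × 5.05) = 0.687 / 1.292 = 0.5316.

Y_obs ≈ 0.532 g VSS/g BOD₅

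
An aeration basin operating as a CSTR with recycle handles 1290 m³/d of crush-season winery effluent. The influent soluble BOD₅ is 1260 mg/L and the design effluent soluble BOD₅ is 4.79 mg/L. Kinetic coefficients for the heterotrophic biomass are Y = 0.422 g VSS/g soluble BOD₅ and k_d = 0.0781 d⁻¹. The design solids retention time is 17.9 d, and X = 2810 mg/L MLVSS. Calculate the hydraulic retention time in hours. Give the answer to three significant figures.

τ ≈ 33.8 h

Steady-state biomass mass balance: V·X·(1 + k_d·θ_c) = Y·Q·(S₀ − S)·θ_c, so V = 0.422 × 1290 × (1260 − 4.79) × 17.9 / [2810 × (1 + 0.0781 × 17.9)] = 1.22×10^7 / 6738 = 1815 m³.
τ = V/Q = 1815/1290 = 1.407 d, or 33.77 h.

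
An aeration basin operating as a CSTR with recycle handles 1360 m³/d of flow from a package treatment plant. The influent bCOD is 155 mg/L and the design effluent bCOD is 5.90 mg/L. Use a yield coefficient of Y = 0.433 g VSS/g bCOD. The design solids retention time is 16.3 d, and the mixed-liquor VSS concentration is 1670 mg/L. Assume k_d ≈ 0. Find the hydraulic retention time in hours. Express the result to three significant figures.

Biomass mass balance (decay neglected): V·X = Y·Q·(S₀ − S)·θ_c, so V = 0.433 × 1360 × (155 − 5.90) × 16.3 / 1670 = 857.0 m³.
Hydraulic retention time τ = V/Q = 857.0 / 1360 = 0.6301 d = 15.12 h.

τ ≈ 15.1 h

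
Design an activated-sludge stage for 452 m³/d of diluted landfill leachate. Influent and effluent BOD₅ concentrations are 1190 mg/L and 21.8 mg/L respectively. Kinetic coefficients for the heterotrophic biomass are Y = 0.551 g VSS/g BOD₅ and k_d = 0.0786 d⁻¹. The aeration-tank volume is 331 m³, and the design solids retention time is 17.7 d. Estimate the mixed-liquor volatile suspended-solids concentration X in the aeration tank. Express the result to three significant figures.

X = Y·Q·ΔS·θ_c / [V·(1 + k_d θ_c)] = 0.551 × 452 × (1190 − 21.8) × 17.7 / [331 × (1 + 0.0786 × 17.7)] = 6506 mg/L.

X ≈ 6510 mg/L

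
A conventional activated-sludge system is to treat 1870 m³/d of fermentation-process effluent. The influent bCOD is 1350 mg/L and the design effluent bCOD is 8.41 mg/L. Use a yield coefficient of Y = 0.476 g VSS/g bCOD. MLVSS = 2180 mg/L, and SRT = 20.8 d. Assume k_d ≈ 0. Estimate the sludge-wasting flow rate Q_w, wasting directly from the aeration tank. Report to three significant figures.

Q_w ≈ 548 m³/d

Biomass mass balance (decay neglected): V·X = Y·Q·(S₀ − S)·θ_c, so V = 0.476 × 1870 × (1350 − 8.41) × 20.8 / 2180 = 11394 m³.
With mixed-liquor wasting, θ_c = V/Q_w, so Q_w = V/θ_c = 11394/20.8 = 547.8 m³/d.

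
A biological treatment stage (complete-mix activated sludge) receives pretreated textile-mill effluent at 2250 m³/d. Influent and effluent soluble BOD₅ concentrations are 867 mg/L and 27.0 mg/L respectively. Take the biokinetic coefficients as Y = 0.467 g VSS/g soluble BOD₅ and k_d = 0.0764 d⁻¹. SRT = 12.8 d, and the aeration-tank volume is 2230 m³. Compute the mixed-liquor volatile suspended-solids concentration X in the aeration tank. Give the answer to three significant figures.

Solving the biomass balance for X: X = Y Q (S₀−S) θ_c / [V (1+k_d θ_c)] = 0.467 × 2250 × (867 − 27.0) × 12.8 / [2230 × (1 + 0.0764 × 12.8)] = 2561 mg/L.

X ≈ 2560 mg/L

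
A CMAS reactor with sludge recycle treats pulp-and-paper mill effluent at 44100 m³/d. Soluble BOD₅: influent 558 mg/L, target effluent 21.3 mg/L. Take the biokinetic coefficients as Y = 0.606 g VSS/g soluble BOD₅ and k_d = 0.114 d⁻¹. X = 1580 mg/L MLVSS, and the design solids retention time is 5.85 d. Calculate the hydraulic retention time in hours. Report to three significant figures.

τ ≈ 17.3 h

Rearranging the biomass balance for a CMAS with decay, V = Y·Q·ΔS·θ_c / [X·(1+k_d θ_c)] = 0.606 × 44100 × (558 − 21.3) × 5.85 / [1580 × (1 + 0.114 × 5.85)] = 8.39×10^7 / 2634 = 31859 m³.
HRT = V/Q = 31859 m³ / 44100 m³·d⁻¹ = 0.7224 d × 24 = 17.34 h.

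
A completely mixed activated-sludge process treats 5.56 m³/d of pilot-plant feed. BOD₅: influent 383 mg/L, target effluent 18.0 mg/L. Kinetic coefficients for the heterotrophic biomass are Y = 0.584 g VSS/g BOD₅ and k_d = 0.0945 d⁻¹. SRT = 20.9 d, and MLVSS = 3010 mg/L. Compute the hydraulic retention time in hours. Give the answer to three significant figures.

τ ≈ 11.9 h

Rearranging the biomass balance for a CMAS with decay, V = Y·Q·ΔS·θ_c / [X·(1+k_d θ_c)] = 0.584 × 5.56 × (383 − 18.0) × 20.9 / [3010 × (1 + 0.0945 × 20.9)] = 2.48×10^4 / 8955 = 2.766 m³.
HRT = V/Q = 2.766 m³ / 5.56 m³·d⁻¹ = 0.4975 d × 24 = 11.94 h.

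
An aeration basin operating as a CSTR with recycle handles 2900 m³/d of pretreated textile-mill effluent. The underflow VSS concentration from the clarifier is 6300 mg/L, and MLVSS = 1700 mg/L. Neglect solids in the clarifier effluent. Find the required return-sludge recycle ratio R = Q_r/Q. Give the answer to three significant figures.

R ≈ 0.370

R = Q_r/Q = X/(X_r − X) = 1700 / (6300 − 1700) = 0.3696.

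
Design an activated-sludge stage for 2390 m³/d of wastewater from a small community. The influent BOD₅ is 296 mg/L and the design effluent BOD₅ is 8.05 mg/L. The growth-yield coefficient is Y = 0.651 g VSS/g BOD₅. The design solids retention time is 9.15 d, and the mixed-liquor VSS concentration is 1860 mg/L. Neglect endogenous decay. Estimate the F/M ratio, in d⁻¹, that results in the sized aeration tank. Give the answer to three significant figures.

V·X = Y·Q·ΔS·θ_c gives V = 0.651 × 2390 × (296 − 8.05) × 9.15 / 1860 = 2204 m³.
F/M = applied load / biomass = Q·S₀/(V·X) = 2390 × 296 / (2204 × 1860) = 0.1726 d⁻¹.

F/M ≈ 0.173 d⁻¹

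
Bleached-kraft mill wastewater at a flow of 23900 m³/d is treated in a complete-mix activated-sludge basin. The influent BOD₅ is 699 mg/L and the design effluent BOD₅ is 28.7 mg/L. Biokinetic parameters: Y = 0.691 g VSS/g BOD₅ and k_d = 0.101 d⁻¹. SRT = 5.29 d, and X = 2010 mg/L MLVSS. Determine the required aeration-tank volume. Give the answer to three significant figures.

V ≈ 19000 m³

Steady-state biomass mass balance: V·X·(1 + k_d·θ_c) = Y·Q·(S₀ − S)·θ_c, so V = 0.691 × 23900 × (699 − 28.7) × 5.29 / [2010 × (1 + 0.101 × 5.29)] = 5.86×10^7 / 3084 = 18989 m³.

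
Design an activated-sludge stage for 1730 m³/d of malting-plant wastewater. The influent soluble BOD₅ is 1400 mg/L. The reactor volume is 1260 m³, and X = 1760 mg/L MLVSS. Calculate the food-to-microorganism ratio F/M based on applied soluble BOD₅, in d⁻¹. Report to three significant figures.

F/M = applied load / biomass = Q·S₀/(V·X) = 1730 × 1400 / (1260 × 1760) = 1.092 d⁻¹.

F/M ≈ 1.09 d⁻¹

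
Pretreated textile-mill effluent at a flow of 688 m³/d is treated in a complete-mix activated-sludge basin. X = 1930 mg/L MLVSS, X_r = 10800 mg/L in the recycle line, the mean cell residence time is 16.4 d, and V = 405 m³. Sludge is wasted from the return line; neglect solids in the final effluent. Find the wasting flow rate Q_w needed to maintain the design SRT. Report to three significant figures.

Q_w ≈ 4.41 m³/d

Wasting from the return line (neglecting effluent solids): Q_w = V·X / (θ_c·X_r) = 405.0 × 1930 / (16.4 × 10800) = 4.413 m³/d.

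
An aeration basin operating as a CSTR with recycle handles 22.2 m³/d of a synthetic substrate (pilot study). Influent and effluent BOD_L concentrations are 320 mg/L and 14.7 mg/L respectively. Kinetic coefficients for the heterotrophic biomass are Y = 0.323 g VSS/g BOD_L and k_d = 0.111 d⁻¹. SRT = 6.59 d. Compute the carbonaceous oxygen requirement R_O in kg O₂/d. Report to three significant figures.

Observed yield with endogenous decay: Y_obs = Y / (1 + k_d·θ_c) = 0.323 / (1 + 0.111 × 6.59) = 0.323 / 1.731 = 0.1865 g VSS/g BOD_L.
ΔS = 320 − 14.7 = 305.3 mg/L, so the substrate removal rate is 22.2 × 305.3/1000 = 6.778 kg BOD_L/d.
Net sludge production P_X = 0.1865 × 6.778 = 1.264 kg VSS/d.
R_O = Q·(S₀ − S) − 1.42·P_X = 6.778 − 1.42 × 1.264 = 4.982 kg O₂/d.

R_O ≈ 4.98 kg O₂/d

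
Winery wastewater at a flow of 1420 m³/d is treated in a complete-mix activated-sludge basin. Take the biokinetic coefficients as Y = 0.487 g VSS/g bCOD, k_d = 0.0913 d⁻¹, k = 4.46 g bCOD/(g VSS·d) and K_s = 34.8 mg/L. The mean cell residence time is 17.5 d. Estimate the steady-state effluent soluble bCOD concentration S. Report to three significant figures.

S ≈ 2.55 mg/L

Effluent substrate depends only on kinetics and SRT: S = K_s(1 + k_d θ_c) / [θ_c(Yk − k_d) − 1] = 34.8 × (1 + 0.0913 × 17.5) / [17.5 × (0.487 × 4.46 − 0.0913) − 1] = 90.40 / 35.41 = 2.553 mg/L.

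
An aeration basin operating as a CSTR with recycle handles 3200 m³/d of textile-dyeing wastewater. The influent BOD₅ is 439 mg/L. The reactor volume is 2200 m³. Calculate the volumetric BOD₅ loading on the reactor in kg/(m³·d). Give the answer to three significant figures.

L_v ≈ 0.639 kg BOD₅/(m³·d)

Applied BOD₅ load per unit volume = Q·S₀/V = (3200 × 439/1000)/2200 = 0.6385 kg BOD₅·m⁻³·d⁻¹.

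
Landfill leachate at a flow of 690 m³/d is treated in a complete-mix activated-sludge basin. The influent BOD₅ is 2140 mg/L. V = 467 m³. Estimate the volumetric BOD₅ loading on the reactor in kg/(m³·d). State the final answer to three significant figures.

L_v ≈ 3.16 kg BOD₅/(m³·d)

Applied BOD₅ load per unit volume = Q·S₀/V = (690 × 2140/1000)/467.0 = 3.162 kg BOD₅·m⁻³·d⁻¹.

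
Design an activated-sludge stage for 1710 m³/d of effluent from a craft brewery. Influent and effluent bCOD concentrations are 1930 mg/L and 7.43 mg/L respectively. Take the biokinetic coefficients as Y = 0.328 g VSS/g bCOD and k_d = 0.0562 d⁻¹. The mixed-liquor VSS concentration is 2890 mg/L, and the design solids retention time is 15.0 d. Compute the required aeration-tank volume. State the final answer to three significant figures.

V ≈ 3040 m³

Rearranging the biomass balance for a CMAS with decay, V = Y·Q·ΔS·θ_c / [X·(1+k_d θ_c)] = 0.328 × 1710 × (1930 − 7.43) × 15.0 / [2890 × (1 + 0.0562 × 15.0)] = 1.62×10^7 / 5326 = 3037 m³.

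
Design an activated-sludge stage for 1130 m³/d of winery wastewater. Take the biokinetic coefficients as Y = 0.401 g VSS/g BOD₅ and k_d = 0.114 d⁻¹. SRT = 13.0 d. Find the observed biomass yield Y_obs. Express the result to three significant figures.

Y_obs ≈ 0.162 g VSS/g BOD₅

The observed yield is Y_obs = Y/(1 + k_d·θ_c) = 0.401 / (1 + 0.114 × 13.0) = 0.401 / 2.482 = 0.1616 g VSS per g BOD₅ removed.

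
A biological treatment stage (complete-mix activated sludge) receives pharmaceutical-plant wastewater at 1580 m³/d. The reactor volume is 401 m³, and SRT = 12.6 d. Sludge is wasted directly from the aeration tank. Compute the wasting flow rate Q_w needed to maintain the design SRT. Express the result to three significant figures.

Wasting from the aeration tank: Q_w = V / θ_c = 401.0 / 12.6 = 31.83 m³/d.

Q_w ≈ 31.8 m³/d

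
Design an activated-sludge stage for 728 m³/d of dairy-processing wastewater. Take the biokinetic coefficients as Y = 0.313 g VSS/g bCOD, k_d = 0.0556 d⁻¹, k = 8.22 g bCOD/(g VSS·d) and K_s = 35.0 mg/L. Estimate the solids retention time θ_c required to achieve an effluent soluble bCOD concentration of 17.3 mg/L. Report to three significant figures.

θ_c ≈ 1.26 d

Specific growth rate at S = 17.3 mg/L: μ = YkS/(K_s+S) = 0.313·8.22·17.3/(35.0+17.3) = 0.8511 d⁻¹.
1/θ_c = 0.8511 − 0.0556 = 0.7955 d⁻¹, so θ_c = 1.257 d.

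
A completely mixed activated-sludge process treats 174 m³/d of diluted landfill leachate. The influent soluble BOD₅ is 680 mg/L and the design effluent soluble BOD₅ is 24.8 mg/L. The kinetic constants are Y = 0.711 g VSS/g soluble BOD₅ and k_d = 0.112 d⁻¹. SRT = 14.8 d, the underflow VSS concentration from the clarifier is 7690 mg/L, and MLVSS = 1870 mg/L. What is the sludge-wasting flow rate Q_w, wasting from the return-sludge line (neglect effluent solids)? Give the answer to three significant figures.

Q_w ≈ 3.97 m³/d

Steady-state biomass mass balance: V·X·(1 + k_d·θ_c) = Y·Q·(S₀ − S)·θ_c, so V = 0.711 × 174 × (680 − 24.8) × 14.8 / [1870 × (1 + 0.112 × 14.8)] = 1.2×10^6 / 4970 = 241.4 m³.
Q_w = (V·X)/(θ_c X_r) = 241.4 × 1870 / (14.8 × 7690) = 3.966 m³/d.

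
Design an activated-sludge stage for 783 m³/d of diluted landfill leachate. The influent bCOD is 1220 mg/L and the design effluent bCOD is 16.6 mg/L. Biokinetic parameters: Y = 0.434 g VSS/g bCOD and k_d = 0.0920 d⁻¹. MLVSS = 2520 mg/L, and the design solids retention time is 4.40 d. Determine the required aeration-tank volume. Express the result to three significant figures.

Rearranging the biomass balance for a CMAS with decay, V = Y·Q·ΔS·θ_c / [X·(1+k_d θ_c)] = 0.434 × 783 × (1220 − 16.6) × 4.40 / [2520 × (1 + 0.0920 × 4.40)] = 1.8×10^6 / 3540 = 508.3 m³.

V ≈ 508 m³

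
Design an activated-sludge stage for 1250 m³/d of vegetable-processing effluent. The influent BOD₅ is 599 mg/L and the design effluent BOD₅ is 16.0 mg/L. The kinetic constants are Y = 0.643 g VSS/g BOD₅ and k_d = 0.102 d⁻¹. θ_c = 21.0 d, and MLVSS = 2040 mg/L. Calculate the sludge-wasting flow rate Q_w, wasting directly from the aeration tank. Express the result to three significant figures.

Q_w ≈ 73.1 m³/d

Steady-state biomass mass balance: V·X·(1 + k_d·θ_c) = Y·Q·(S₀ − S)·θ_c, so V = 0.643 × 1250 × (599 − 16.0) × 21.0 / [2040 × (1 + 0.102 × 21.0)] = 9.84×10^6 / 6410 = 1535 m³.
For wasting at MLVSS concentration, Q_w = V/θ_c = 1535/21.0 = 73.11 m³/d.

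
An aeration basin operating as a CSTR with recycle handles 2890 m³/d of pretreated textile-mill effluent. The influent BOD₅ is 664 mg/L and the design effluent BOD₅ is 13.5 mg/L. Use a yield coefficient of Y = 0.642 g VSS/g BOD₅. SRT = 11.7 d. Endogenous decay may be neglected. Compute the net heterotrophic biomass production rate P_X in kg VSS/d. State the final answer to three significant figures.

P_X ≈ 1210 kg VSS/d

Since k_d ≈ 0, Y_obs = Y = 0.642 g VSS/g BOD₅.
Mass of BOD₅ removed per day: Q(S₀ − S) = 2890 × 650.5 g/m³ = 1880 kg/d.
P_X = Y_obs · Q(S₀ − S) = 0.6420 × 1880 = 1207 kg VSS/d.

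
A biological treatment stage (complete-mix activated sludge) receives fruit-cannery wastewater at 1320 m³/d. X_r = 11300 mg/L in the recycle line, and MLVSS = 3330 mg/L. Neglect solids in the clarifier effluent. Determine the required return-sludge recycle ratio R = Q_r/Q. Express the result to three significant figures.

R = Q_r/Q = X/(X_r − X) = 3330 / (11300 − 3330) = 0.4178.

R ≈ 0.418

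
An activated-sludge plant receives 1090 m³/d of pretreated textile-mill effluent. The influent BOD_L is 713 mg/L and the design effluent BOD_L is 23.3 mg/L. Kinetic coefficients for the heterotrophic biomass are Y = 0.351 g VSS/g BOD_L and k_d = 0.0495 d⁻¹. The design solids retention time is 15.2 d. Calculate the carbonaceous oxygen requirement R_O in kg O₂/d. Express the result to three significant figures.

R_O ≈ 538 kg O₂/d

Observed yield with endogenous decay: Y_obs = Y / (1 + k_d·θ_c) = 0.351 / (1 + 0.0495 × 15.2) = 0.351 / 1.752 = 0.2003 g VSS/g BOD_L.
Mass of BOD_L removed per day: Q(S₀ − S) = 1090 × 689.7 g/m³ = 751.8 kg/d.
P_X = Y_obs·Q·(S₀ − S) = 0.2003 × 751.8 = 150.6 kg VSS/d.
Carbonaceous O₂ demand = substrate oxidised − cell-mass equivalent = 751.8 − 1.42 × 150.6 = 538.0 kg O₂/d.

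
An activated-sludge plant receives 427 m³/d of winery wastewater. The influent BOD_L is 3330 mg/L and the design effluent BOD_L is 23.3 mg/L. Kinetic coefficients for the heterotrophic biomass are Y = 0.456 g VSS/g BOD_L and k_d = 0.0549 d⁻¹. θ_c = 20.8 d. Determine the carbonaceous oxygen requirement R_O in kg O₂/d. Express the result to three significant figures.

Y_obs = Y / (1 + k_d θ_c) = 0.456 / (1 + 0.0549 × 20.8) = 0.456 / 2.142 = 0.2129.
Substrate removed = Q·(S₀ − S) = 427 m³/d × (3330 − 23.3) g/m³ = 1.41×10^6 g/d = 1412 kg/d.
Biomass synthesised: P_X = Y_obs × 1412 = 300.6 kg VSS/d.
Carbonaceous O₂ demand = substrate oxidised − cell-mass equivalent = 1412 − 1.42 × 300.6 = 985.1 kg O₂/d.

R_O ≈ 985 kg O₂/d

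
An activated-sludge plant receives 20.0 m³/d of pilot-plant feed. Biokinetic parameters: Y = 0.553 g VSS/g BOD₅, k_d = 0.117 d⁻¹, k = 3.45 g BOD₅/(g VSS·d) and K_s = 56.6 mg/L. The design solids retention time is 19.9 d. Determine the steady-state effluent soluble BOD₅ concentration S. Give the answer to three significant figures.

S ≈ 5.44 mg/L

For a completely mixed reactor with recycle the Lawrence–McCarty relation gives S = K_s·(1 + k_d·θ_c) / [θ_c·(Y·k − k_d) − 1] = 56.6 × (1 + 0.117 × 19.9) / [19.9 × (0.553 × 3.45 − 0.117) − 1] = 188.4 / 34.64 = 5.439 mg/L.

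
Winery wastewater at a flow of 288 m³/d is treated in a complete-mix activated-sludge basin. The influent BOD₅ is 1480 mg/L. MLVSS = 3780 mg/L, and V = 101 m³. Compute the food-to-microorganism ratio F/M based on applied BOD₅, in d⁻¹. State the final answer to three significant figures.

F/M = applied load / biomass = Q·S₀/(V·X) = 288 × 1480 / (101.0 × 3780) = 1.116 d⁻¹.

F/M ≈ 1.12 d⁻¹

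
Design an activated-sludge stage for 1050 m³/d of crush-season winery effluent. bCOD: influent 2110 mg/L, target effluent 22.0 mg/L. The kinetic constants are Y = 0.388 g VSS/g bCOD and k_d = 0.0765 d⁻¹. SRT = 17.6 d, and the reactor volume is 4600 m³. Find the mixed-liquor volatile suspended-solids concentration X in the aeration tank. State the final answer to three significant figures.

X ≈ 1390 mg/L

X = Y·Q·ΔS·θ_c / [V·(1 + k_d θ_c)] = 0.388 × 1050 × (2110 − 22.0) × 17.6 / [4600 × (1 + 0.0765 × 17.6)] = 1387 mg/L.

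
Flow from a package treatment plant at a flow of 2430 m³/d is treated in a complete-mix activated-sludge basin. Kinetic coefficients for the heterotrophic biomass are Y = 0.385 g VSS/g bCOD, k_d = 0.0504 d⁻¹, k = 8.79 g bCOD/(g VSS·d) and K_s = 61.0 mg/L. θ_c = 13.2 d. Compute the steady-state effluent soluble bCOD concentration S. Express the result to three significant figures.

S ≈ 2.36 mg/L

From the Monod/SRT balance for a CMAS, S = K_s·(1+k_d θ_c)/[θ_c·(Y k − k_d) − 1] = 61.0 × (1 + 0.0504 × 13.2) / [13.2 × (0.385 × 8.79 − 0.0504) − 1] = 101.6 / 43.01 = 2.362 mg/L.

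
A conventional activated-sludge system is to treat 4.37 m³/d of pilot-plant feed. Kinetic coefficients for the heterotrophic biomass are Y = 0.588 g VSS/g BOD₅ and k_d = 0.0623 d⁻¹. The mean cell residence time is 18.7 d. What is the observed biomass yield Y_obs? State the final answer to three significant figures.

Y_obs ≈ 0.272 g VSS/g BOD₅

Correct the yield for decay: Y_obs = Y/(1 + k_d θ_c) = 0.588 / (1 + 0.0623 × 18.7) = 0.588 / 2.165 = 0.2716.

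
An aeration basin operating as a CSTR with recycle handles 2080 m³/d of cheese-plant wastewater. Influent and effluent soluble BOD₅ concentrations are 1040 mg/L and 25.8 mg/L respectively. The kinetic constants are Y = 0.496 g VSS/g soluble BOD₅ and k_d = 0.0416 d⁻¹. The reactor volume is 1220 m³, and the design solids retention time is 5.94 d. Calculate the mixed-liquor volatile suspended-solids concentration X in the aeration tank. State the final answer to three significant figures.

X ≈ 4090 mg/L

From V·X·(1 + k_d·θ_c) = Y·Q·(S₀ − S)·θ_c: X = 0.496 × 2080 × (1040 − 25.8) × 5.94 / [1220 × (1 + 0.0416 × 5.94)] = 4085 mg/L.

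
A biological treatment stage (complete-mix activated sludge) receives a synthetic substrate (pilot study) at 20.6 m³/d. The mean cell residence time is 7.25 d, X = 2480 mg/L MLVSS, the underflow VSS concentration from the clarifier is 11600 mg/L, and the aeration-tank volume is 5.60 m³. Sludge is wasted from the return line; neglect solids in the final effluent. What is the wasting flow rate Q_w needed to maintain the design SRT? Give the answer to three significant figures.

Q_w ≈ 0.165 m³/d

Wasting from the return line (neglecting effluent solids): Q_w = V·X / (θ_c·X_r) = 5.600 × 2480 / (7.25 × 11600) = 0.1651 m³/d.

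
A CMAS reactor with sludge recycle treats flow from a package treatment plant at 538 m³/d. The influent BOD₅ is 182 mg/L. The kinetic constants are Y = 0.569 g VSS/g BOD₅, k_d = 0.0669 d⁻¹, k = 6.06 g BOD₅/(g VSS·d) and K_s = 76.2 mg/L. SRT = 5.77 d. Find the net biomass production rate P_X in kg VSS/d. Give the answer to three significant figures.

P_X ≈ 38.9 kg VSS/d

Effluent substrate depends only on kinetics and SRT: S = K_s(1 + k_d θ_c) / [θ_c(Yk − k_d) − 1] = 76.2 × (1 + 0.0669 × 5.77) / [5.77 × (0.569 × 6.06 − 0.0669) − 1] = 105.6 / 18.51 = 5.706 mg/L.
Observed yield with endogenous decay: Y_obs = Y / (1 + k_d·θ_c) = 0.569 / (1 + 0.0669 × 5.77) = 0.569 / 1.386 = 0.4105 g VSS/g BOD₅.
Substrate removed = Q·(S₀ − S) = 538 m³/d × (182 − 5.71) g/m³ = 9.48×10^4 g/d = 94.84 kg/d.
Biomass produced: P_X = Y_obs·Q·ΔS = 0.4105 × 94.84 ≈ 38.94 kg VSS/d.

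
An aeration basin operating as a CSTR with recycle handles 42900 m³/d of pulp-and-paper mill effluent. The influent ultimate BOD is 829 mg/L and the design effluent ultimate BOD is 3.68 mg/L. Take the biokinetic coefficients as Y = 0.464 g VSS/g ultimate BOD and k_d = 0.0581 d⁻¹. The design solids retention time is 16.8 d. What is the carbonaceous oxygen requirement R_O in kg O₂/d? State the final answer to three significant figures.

Y_obs = Y / (1 + k_d θ_c) = 0.464 / (1 + 0.0581 × 16.8) = 0.464 / 1.976 = 0.2348.
Mass of ultimate BOD removed per day: Q(S₀ − S) = 42900 × 825.3 g/m³ = 35406 kg/d.
Net sludge production P_X = 0.2348 × 35406 = 8314 kg VSS/d.
Carbonaceous O₂ demand = substrate oxidised − cell-mass equivalent = 35406 − 1.42 × 8314 = 23601 kg O₂/d.

R_O ≈ 23600 kg O₂/d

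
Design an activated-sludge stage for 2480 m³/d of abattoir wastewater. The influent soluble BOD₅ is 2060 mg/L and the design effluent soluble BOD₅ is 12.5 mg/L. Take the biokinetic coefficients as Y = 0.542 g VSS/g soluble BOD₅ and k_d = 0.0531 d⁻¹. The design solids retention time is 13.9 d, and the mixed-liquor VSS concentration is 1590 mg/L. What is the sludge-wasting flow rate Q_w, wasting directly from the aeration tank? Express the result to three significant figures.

Q_w ≈ 996 m³/d

Steady-state biomass mass balance: V·X·(1 + k_d·θ_c) = Y·Q·(S₀ − S)·θ_c, so V = 0.542 × 2480 × (2060 − 12.5) × 13.9 / [1590 × (1 + 0.0531 × 13.9)] = 3.83×10^7 / 2764 = 13843 m³.
Wasting from the aeration tank: Q_w = V / θ_c = 13843 / 13.9 = 995.9 m³/d.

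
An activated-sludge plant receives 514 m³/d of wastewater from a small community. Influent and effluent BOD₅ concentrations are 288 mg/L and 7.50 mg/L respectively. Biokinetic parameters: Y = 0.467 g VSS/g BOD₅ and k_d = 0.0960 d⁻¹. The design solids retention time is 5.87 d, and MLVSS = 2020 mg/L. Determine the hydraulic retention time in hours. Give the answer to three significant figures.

Rearranging the biomass balance for a CMAS with decay, V = Y·Q·ΔS·θ_c / [X·(1+k_d θ_c)] = 0.467 × 514 × (288 − 7.50) × 5.87 / [2020 × (1 + 0.0960 × 5.87)] = 3.95×10^5 / 3158 = 125.1 m³.
Hydraulic retention time τ = V/Q = 125.1 / 514 = 0.2435 d = 5.843 h.

τ ≈ 5.84 h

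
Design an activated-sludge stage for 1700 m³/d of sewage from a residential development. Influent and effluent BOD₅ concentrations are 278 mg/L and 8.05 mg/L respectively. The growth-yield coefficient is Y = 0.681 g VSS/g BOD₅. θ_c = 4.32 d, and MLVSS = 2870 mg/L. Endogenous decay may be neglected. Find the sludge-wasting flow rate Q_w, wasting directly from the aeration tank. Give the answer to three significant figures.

V·X = Y·Q·ΔS·θ_c gives V = 0.681 × 1700 × (278 − 8.05) × 4.32 / 2870 = 470.4 m³.
For wasting at MLVSS concentration, Q_w = V/θ_c = 470.4/4.32 = 108.9 m³/d.

Q_w ≈ 109 m³/d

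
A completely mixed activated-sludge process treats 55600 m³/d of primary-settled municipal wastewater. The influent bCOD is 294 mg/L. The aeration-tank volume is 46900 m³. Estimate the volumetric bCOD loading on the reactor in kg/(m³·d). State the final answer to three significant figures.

L_v ≈ 0.349 kg bCOD/(m³·d)

Volumetric loading L_v = Q·S₀ / V = 55600 × 294 g/m³ / 46900 m³ = 348.5 g/(m³·d) = 0.3485 kg bCOD/(m³·d).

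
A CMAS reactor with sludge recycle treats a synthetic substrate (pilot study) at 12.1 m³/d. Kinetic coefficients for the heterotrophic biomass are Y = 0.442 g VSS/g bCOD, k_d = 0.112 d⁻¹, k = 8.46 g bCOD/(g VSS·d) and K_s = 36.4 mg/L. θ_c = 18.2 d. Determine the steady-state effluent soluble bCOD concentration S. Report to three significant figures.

From the Monod/SRT balance for a CMAS, S = K_s·(1+k_d θ_c)/[θ_c·(Y k − k_d) − 1] = 36.4 × (1 + 0.112 × 18.2) / [18.2 × (0.442 × 8.46 − 0.112) − 1] = 110.6 / 65.02 = 1.701 mg/L.

S ≈ 1.70 mg/L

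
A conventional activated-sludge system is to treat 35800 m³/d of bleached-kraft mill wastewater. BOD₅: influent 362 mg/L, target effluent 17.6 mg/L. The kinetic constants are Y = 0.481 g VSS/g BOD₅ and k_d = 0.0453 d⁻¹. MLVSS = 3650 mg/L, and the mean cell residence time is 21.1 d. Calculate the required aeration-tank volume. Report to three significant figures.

V ≈ 17500 m³

Steady-state biomass mass balance: V·X·(1 + k_d·θ_c) = Y·Q·(S₀ − S)·θ_c, so V = 0.481 × 35800 × (362 − 17.6) × 21.1 / [3650 × (1 + 0.0453 × 21.1)] = 1.25×10^8 / 7139 = 17529 m³.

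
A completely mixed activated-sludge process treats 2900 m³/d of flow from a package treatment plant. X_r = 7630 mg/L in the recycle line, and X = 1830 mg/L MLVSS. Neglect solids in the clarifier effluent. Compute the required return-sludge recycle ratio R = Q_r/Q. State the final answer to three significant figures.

Solids balance on the clarifier gives (1+R)X = R·X_r, so R = X/(X_r − X) = 1830 / (7630 − 1830) = 0.3155.

R ≈ 0.316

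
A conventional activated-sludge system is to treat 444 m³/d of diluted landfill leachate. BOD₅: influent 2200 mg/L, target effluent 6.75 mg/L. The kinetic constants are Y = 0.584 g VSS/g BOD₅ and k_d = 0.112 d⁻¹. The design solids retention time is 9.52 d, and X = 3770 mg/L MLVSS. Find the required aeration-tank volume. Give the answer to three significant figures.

Steady-state biomass mass balance: V·X·(1 + k_d·θ_c) = Y·Q·(S₀ − S)·θ_c, so V = 0.584 × 444 × (2200 − 6.75) × 9.52 / [3770 × (1 + 0.112 × 9.52)] = 5.41×10^6 / 7790 = 695.0 m³.

V ≈ 695 m³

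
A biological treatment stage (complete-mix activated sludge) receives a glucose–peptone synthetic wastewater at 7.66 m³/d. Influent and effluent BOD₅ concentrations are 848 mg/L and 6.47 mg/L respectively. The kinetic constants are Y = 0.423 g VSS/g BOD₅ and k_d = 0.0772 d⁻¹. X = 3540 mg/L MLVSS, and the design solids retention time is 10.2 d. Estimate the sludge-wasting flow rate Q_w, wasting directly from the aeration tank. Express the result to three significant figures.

From the SRT design equation V = Y Q (S₀−S) θ_c / [X (1 + k_d θ_c)] = 0.423 × 7.66 × (848 − 6.47) × 10.2 / [3540 × (1 + 0.0772 × 10.2)] = 2.78×10^4 / 6328 = 4.395 m³.
With mixed-liquor wasting, θ_c = V/Q_w, so Q_w = V/θ_c = 4.395/10.2 = 0.4309 m³/d.

Q_w ≈ 0.431 m³/d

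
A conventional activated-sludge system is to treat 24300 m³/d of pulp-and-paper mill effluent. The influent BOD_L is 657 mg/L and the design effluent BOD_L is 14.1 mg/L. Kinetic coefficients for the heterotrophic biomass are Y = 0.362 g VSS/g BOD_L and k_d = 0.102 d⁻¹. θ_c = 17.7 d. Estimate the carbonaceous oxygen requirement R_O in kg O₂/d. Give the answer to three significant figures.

R_O ≈ 12800 kg O₂/d

Observed yield with endogenous decay: Y_obs = Y / (1 + k_d·θ_c) = 0.362 / (1 + 0.102 × 17.7) = 0.362 / 2.805 = 0.1290 g VSS/g BOD_L.
Substrate removed = Q·(S₀ − S) = 24300 m³/d × (657 − 14.1) g/m³ = 1.56×10^7 g/d = 15622 kg/d.
Biomass synthesised: P_X = Y_obs × 15622 = 2016 kg VSS/d.
Carbonaceous O₂ demand = substrate oxidised − cell-mass equivalent = 15622 − 1.42 × 2016 = 12760 kg O₂/d.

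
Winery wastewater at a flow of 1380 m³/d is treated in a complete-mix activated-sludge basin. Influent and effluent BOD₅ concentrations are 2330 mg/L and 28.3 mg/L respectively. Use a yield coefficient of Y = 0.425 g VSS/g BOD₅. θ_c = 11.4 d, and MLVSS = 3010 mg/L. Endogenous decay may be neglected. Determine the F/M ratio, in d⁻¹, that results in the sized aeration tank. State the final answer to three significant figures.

F/M ≈ 0.209 d⁻¹

With k_d = 0 the design equation reduces to V = Y Q (S₀−S) θ_c / X = 0.425 × 1380 × (2330 − 28.3) × 11.4 / 3010 = 5113 m³.
F/M = Q·S₀ / (V·X) = 1380 × 2330 / (5113 × 3010) = 0.2089 g BOD₅·(g VSS·d)⁻¹.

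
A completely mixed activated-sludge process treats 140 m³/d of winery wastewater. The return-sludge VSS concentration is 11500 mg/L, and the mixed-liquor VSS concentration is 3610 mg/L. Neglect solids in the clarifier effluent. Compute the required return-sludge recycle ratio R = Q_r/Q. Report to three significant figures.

R ≈ 0.458

Solids balance on the clarifier gives (1+R)X = R·X_r, so R = X/(X_r − X) = 3610 / (11500 − 3610) = 0.4575.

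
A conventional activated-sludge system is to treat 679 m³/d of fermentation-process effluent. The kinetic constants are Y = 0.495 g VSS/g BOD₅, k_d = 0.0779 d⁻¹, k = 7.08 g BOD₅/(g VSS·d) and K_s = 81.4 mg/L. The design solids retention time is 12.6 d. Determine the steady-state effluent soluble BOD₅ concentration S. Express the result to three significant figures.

S ≈ 3.82 mg/L

From the Monod/SRT balance for a CMAS, S = K_s·(1+k_d θ_c)/[θ_c·(Y k − k_d) − 1] = 81.4 × (1 + 0.0779 × 12.6) / [12.6 × (0.495 × 7.08 − 0.0779) − 1] = 161.3 / 42.18 = 3.824 mg/L.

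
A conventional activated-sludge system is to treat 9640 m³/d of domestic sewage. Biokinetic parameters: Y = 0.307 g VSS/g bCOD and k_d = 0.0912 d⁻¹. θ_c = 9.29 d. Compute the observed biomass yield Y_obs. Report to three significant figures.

Y_obs ≈ 0.166 g VSS/g bCOD

The observed yield is Y_obs = Y/(1 + k_d·θ_c) = 0.307 / (1 + 0.0912 × 9.29) = 0.307 / 1.847 = 0.1662 g VSS per g bCOD removed.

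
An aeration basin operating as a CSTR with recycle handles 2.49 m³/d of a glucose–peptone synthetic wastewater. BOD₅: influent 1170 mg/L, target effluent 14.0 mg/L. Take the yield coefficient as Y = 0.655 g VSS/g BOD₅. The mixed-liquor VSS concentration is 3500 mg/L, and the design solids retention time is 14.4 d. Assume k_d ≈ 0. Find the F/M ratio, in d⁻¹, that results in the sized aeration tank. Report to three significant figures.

F/M ≈ 0.107 d⁻¹

With k_d = 0 the design equation reduces to V = Y Q (S₀−S) θ_c / X = 0.655 × 2.49 × (1170 − 14.0) × 14.4 / 3500 = 7.757 m³.
F/M = Q·S₀ / (V·X) = 2.49 × 1170 / (7.757 × 3500) = 0.1073 g BOD₅·(g VSS·d)⁻¹.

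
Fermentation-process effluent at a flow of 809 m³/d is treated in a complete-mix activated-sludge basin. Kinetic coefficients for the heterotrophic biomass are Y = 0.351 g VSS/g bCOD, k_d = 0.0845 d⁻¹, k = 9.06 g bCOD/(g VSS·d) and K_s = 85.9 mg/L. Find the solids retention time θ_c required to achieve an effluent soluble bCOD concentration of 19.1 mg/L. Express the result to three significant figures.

θ_c ≈ 2.02 d

Specific growth rate at S = 19.1 mg/L: μ = YkS/(K_s+S) = 0.351·9.06·19.1/(85.9+19.1) = 0.5785 d⁻¹.
1/θ_c = 0.5785 − 0.0845 = 0.4940 d⁻¹, so θ_c = 2.024 d.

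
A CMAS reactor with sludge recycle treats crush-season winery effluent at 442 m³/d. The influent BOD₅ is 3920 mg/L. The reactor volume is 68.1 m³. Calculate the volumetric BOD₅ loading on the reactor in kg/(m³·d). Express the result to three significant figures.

L_v = Q S₀ / V = 442 × 3920 × 10⁻³ / 68.10 = 25.44 kg/(m³·d).

L_v ≈ 25.4 kg BOD₅/(m³·d)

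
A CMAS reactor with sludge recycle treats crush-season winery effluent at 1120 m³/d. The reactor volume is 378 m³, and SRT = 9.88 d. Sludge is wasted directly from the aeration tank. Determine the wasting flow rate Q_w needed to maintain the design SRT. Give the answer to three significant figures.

Q_w ≈ 38.3 m³/d

With mixed-liquor wasting, θ_c = V/Q_w, so Q_w = V/θ_c = 378.0/9.88 = 38.26 m³/d.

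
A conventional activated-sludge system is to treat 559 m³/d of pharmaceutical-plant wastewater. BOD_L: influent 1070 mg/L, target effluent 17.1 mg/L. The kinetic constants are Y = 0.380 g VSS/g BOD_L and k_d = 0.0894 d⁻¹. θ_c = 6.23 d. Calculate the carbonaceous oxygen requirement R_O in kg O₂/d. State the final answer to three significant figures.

R_O ≈ 385 kg O₂/d

The observed yield is Y_obs = Y/(1 + k_d·θ_c) = 0.380 / (1 + 0.0894 × 6.23) = 0.380 / 1.557 = 0.2441 g VSS per g BOD_L removed.
Q·(S₀ − S) = 559 × (1070 − 17.1) × 10⁻³ = 588.6 kg/d removed.
Net sludge production P_X = 0.2441 × 588.6 = 143.6 kg VSS/d.
Carbonaceous O₂ demand = substrate oxidised − cell-mass equivalent = 588.6 − 1.42 × 143.6 = 384.6 kg O₂/d.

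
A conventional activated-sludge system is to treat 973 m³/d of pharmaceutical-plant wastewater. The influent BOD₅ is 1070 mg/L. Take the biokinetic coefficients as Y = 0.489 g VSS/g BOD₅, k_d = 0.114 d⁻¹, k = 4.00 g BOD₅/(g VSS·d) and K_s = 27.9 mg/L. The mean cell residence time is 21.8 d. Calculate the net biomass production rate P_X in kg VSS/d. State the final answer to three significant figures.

P_X ≈ 146 kg VSS/d

Effluent substrate depends only on kinetics and SRT: S = K_s(1 + k_d θ_c) / [θ_c(Yk − k_d) − 1] = 27.9 × (1 + 0.114 × 21.8) / [21.8 × (0.489 × 4.00 − 0.114) − 1] = 97.24 / 39.16 = 2.483 mg/L.
Y_obs = Y / (1 + k_d θ_c) = 0.489 / (1 + 0.114 × 21.8) = 0.489 / 3.485 = 0.1403.
Q·(S₀ − S) = 973 × (1070 − 2.48) × 10⁻³ = 1039 kg/d removed.
So the net sludge growth is P_X = 0.1403 × 1039 = 145.7 kg VSS/d.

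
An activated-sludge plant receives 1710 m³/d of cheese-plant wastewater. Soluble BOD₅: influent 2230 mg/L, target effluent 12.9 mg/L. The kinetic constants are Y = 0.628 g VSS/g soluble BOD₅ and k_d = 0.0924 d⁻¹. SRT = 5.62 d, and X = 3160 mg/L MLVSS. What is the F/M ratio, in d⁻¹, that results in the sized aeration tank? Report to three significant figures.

From the SRT design equation V = Y Q (S₀−S) θ_c / [X (1 + k_d θ_c)] = 0.628 × 1710 × (2230 − 12.9) × 5.62 / [3160 × (1 + 0.0924 × 5.62)] = 1.34×10^7 / 4801 = 2787 m³.
F/M = Q·S₀ / (V·X) = 1710 × 2230 / (2787 × 3160) = 0.4330 g soluble BOD₅·(g VSS·d)⁻¹.

F/M ≈ 0.433 d⁻¹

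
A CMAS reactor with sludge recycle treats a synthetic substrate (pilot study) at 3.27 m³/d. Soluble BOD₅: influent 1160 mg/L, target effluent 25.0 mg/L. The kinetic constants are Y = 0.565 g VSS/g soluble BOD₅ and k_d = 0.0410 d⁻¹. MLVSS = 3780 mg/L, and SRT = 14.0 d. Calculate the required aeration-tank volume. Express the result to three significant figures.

Rearranging the biomass balance for a CMAS with decay, V = Y·Q·ΔS·θ_c / [X·(1+k_d θ_c)] = 0.565 × 3.27 × (1160 − 25.0) × 14.0 / [3780 × (1 + 0.0410 × 14.0)] = 2.94×10^4 / 5950 = 4.934 m³.

V ≈ 4.93 m³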